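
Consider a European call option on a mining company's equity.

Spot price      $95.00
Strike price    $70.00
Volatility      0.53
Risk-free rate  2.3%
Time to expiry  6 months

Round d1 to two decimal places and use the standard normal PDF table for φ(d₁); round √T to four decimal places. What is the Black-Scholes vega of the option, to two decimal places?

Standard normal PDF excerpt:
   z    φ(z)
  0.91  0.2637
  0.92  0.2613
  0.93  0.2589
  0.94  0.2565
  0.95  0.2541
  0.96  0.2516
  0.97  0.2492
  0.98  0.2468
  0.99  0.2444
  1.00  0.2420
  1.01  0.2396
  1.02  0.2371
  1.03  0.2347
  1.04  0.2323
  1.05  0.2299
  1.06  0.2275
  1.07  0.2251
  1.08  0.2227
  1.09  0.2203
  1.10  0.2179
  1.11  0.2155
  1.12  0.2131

15.77

T = 0.5;  σ√T = 0.3748
ln(S/K) + (r + σ²/2)T = ln(95/70) + (0.023 + 0.53²/2)·0.5 = 0.3054 + 0.0817 = 0.3871
d₁ = 0.3871 / 0.3748 = 1.0329 which rounds to 1.03
√T = √0.5 = 0.7071
φ(d₁) = φ(1.03) = 0.2347
vega = S·φ(d₁)·√T = 95·0.2347·0.7071 = 15.7659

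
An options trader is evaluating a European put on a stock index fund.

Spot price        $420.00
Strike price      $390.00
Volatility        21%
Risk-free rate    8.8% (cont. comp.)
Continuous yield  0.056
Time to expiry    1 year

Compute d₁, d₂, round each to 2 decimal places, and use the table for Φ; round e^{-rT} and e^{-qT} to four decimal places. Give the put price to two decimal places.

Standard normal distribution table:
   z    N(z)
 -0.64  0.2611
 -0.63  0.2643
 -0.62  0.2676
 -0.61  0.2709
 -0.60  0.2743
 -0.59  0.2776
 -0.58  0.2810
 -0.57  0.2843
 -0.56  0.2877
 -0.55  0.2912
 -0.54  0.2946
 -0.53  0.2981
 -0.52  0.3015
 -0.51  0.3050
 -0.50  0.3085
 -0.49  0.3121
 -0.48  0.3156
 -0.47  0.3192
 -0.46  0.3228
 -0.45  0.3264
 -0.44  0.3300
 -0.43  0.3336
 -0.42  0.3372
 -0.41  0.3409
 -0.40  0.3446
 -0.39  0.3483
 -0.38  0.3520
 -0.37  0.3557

T = 1;  σ√T = 0.2100
ln(S/K) + (r − q + σ²/2)T = ln(420/390) + (0.088 − 0.056 + 0.21²/2)·1 = 0.0741 + 0.0540 = 0.1282
d₁ = 0.1282 / 0.2100 = 0.6103 ≈ 0.61
d₂ = d₁ − σ√T = 0.6103 − 0.2100 = 0.4003 ≈ 0.40
exp(−qT) = exp(−0.056·1) = 0.9455;  exp(−rT) = exp(−0.088·1) = 0.9158
P = 390·0.9158·N(-0.40) − 420·0.9455·N(-0.61) = 390·0.9158·0.3446 − 420·0.9455·0.2709 = 123.0780 − 107.5771 = 15.5009

$15.50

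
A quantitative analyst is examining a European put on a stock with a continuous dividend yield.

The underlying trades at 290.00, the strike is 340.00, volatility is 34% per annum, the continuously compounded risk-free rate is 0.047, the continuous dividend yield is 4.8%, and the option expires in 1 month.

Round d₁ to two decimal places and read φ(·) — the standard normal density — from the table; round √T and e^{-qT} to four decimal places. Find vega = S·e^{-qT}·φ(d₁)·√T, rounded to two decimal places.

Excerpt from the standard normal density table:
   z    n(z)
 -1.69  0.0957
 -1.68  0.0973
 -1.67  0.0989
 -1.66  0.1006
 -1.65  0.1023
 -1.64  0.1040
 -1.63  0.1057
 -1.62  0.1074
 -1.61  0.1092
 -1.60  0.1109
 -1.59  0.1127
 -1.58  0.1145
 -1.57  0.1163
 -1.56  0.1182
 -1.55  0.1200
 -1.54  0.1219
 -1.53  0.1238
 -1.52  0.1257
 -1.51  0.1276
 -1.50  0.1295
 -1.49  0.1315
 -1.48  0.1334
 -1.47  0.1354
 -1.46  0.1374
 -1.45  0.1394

9.70

T = 0.08333;  σ√T = 0.0981
d₁ = [ln(290/340) + (0.047 − 0.048 + 0.34²/2)·0.08333] / 0.0981 = [-0.1591 + 0.0047] / 0.0981 = -1.5724 → -1.57
√T = √0.08333 = 0.2887
φ(d₁) = φ(-1.57) = 0.1163
e^(−qT) = e^(−0.048·0.08333) = 0.9960
vega = S·e^(−qT)·φ(d₁)·√T = 290·0.9960·0.1163·0.2887 = 9.6980
(Call and put vega coincide under Black-Scholes.)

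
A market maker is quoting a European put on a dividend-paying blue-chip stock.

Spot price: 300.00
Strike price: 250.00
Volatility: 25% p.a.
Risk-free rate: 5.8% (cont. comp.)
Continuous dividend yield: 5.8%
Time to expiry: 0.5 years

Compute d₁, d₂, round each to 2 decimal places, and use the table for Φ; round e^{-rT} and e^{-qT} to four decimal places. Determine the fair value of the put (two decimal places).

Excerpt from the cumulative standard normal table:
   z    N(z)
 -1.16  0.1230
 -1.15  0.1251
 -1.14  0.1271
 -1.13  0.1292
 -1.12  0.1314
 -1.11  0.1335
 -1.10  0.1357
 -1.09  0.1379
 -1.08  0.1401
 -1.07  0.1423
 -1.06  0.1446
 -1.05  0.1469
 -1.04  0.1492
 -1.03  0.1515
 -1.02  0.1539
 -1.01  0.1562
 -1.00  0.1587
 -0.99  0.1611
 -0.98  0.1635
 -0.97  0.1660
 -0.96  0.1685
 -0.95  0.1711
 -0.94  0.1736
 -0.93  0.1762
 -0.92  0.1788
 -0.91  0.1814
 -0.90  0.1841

T = 0.5;  σ√T = 0.1768
d₁ = [ln(300/250) + (0.058 − 0.058 + ½·0.25²)·0.5] / (σ√T) = (0.1823 + 0.0156) / 0.1768 = 1.1198 → 1.12
d₂ = 1.1198 − 0.1768 = 0.9430 → 0.94
exp(−qT) = exp(−0.058·0.5) = 0.9714;  exp(−rT) = exp(−0.058·0.5) = 0.9714
N(−d₂) = N(-0.94) = 0.1736;  N(−d₁) = N(-1.12) = 0.1314
P = 250·0.9714·0.1736 − 300·0.9714·0.1314 = 42.1588 − 38.2926 = 3.8662

3.87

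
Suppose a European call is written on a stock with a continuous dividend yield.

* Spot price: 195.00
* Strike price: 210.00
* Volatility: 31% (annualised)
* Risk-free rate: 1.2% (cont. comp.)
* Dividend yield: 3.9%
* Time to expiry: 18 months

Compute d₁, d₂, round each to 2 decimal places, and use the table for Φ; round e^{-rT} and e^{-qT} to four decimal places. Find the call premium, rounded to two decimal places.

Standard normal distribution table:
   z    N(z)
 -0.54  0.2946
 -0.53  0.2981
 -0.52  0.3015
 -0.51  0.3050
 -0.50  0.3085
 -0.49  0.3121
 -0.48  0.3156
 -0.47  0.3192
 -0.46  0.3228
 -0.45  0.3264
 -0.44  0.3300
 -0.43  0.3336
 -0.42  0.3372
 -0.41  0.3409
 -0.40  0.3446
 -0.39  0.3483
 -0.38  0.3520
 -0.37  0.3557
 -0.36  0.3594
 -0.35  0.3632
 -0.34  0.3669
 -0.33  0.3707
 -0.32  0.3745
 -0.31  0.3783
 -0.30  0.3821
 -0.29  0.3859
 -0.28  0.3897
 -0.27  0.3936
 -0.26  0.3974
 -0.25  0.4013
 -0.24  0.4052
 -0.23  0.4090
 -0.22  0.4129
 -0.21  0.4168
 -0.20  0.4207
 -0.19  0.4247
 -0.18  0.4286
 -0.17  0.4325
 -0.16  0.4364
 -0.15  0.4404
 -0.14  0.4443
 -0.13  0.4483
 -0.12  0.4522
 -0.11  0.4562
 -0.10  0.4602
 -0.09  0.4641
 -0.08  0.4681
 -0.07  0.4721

19.53

σ√T = 0.31·√1.5 = 0.3797
ln(S/K) + (r − q + σ²/2)T = ln(195/210) + (0.012 − 0.039 + 0.31²/2)·1.5 = -0.0741 + 0.0316 = -0.0425
d₁ = -0.0425 / 0.3797 = -0.1120 → -0.11
d₂ = d₁ − σ√T = -0.1120 − 0.3797 = -0.4917 → -0.49
exp(−qT) = exp(−0.039·1.5) = 0.9432;  exp(−rT) = exp(−0.012·1.5) = 0.9822
C = 195·0.9432·N(-0.11) − 210·0.9822·N(-0.49) = 195·0.9432·0.4562 − 210·0.9822·0.3121 = 83.9061 − 64.3744 = 19.5318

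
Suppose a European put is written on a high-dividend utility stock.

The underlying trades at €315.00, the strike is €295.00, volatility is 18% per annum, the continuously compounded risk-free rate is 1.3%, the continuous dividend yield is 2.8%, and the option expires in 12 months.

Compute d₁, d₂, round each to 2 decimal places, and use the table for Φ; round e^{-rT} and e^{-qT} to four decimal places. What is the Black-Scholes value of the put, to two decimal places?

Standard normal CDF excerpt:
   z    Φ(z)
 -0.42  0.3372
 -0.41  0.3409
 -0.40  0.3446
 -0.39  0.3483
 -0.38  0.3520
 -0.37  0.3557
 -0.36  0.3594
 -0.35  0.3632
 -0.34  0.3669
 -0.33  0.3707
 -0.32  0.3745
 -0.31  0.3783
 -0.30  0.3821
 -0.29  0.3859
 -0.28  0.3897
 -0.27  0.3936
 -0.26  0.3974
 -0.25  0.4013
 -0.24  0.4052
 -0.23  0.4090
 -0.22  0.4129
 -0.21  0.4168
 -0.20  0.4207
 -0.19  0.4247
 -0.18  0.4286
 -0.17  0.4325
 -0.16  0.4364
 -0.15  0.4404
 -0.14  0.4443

€14.72

T = 1;  σ√T = 0.1800
d₁ = [ln(315/295) + (0.013 − 0.028 + 0.18²/2)·1] / 0.1800 = [0.0656 + 0.0012] / 0.1800 = 0.3711 which rounds to 0.37
d₂ = d₁ − σ√T = 0.3711 − 0.1800 = 0.1911 which rounds to 0.19
e^(−qT) = e^(−0.028·1) = 0.9724;  e^(−rT) = e^(−0.013·1) = 0.9871
N(−d₂) = N(-0.19) = 0.4247;  N(−d₁) = N(-0.37) = 0.3557
P = 295·0.9871·0.4247 − 315·0.9724·0.3557 = 123.6703 − 108.9530 = 14.7173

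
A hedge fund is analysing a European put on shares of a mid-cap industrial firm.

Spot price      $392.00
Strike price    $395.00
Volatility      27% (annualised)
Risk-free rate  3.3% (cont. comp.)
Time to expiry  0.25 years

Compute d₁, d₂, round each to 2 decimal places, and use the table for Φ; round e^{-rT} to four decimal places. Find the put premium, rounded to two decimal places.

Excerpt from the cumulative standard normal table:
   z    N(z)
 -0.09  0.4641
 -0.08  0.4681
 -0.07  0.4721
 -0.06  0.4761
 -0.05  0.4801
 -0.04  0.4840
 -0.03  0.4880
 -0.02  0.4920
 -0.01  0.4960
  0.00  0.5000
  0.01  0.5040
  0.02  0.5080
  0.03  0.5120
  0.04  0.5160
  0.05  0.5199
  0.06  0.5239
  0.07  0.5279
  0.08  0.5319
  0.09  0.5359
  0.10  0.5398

σ√T = 0.27·√0.25 = 0.1350
d₁ = [ln(392/395) + (0.033 + 0.27²/2)·0.25] / 0.1350 = [-0.0076 + 0.0174] / 0.1350 = 0.0721 ⇒ 0.07
d₂ = d₁ − σ√T = 0.0721 − 0.1350 = -0.0629 ⇒ -0.06
e^(−rT) = e^(−0.033·0.25) = 0.9918
N(−d₂) = N(0.06) = 0.5239;  N(−d₁) = N(-0.07) = 0.4721
P = 395·0.9918·0.5239 − 392·0.4721 = 205.2436 − 185.0632 = 20.1804

$20.18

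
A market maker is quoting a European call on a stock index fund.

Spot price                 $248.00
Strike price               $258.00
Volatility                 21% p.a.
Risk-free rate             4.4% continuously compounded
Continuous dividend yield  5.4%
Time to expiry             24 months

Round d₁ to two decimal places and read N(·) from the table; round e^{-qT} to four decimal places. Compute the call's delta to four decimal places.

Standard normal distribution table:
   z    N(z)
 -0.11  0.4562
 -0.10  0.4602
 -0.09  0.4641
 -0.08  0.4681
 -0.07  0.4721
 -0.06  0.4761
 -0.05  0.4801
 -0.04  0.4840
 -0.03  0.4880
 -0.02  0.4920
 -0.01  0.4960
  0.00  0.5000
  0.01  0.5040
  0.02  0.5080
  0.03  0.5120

0.4309

σ√T = 0.21·√2 = 0.2970
d₁ = [ln(248/258) + (0.044 − 0.054 + 0.21²/2)·2] / 0.2970 = [-0.0395 + 0.0241] / 0.2970 = -0.0520 ≈ -0.05
N(d₁) = N(-0.05) = 0.4801
Δ_call = exp(−qT)·N(d₁) = 0.8976·0.4801 = 0.4309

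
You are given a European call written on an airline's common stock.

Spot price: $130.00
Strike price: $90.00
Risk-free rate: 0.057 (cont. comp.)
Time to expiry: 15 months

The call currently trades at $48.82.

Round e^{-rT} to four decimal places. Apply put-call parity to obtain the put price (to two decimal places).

$2.63

exp(−rT) = exp(−0.057·1.25) = 0.9312
Put-call parity: C − P = S − K·e^(−rT) = 130 − 90·0.9312 = 130 − 83.8080 = 46.1920
P = C − (C − P) = 48.82 − (46.1920) = 2.6280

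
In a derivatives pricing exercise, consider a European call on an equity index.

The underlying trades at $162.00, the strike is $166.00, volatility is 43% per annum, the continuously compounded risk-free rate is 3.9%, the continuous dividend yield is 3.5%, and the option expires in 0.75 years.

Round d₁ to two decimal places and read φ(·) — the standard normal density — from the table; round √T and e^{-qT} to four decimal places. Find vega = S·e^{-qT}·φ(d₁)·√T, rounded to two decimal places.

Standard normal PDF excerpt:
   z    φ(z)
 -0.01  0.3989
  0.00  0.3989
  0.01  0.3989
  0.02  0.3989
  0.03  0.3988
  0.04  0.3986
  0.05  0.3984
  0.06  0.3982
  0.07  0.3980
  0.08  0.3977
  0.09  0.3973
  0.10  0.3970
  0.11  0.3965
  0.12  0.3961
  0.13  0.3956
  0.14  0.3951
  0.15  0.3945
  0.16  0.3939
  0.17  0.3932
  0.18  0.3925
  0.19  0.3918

54.06

σ√T = 0.43 × 0.8660 = 0.3724
d₁ = [ln(162/166) + (0.039 − 0.035 + 0.43²/2)·0.75] / 0.3724 = [-0.0244 + 0.0723] / 0.3724 = 0.1288 ≈ 0.13
√T = √0.75 = 0.8660
φ(d₁) = φ(0.13) = 0.3956
e^(−qT) = e^(−0.035·0.75) = 0.9741
vega = S·e^(−qT)·φ(d₁)·√T = 162·0.9741·0.3956·0.8660 = 54.0621
(Vega is the same for a European call and put with the same parameters.)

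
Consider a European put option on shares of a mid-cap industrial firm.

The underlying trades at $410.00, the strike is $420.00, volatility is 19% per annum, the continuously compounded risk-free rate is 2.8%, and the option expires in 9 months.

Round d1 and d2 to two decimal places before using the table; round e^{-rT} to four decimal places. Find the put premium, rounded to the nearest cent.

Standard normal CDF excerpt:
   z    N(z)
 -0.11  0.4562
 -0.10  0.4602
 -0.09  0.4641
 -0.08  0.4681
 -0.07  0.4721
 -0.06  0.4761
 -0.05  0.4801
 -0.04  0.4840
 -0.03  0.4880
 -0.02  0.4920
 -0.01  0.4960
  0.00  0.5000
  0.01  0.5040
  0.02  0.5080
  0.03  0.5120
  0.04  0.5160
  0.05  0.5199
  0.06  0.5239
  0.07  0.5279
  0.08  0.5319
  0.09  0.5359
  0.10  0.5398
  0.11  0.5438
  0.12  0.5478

$26.80

σ√T = 0.19 × 0.8660 = 0.1645
d₁ = [ln(410/420) + (0.028 + 0.19²/2)·0.75] / 0.1645 = [-0.0241 + 0.0345] / 0.1645 = 0.0634 which rounds to 0.06
d₂ = d₁ − σ√T = 0.0634 − 0.1645 = -0.1011 which rounds to -0.10
e^(−rT) = e^(−0.028·0.75) = 0.9792
P = 420·0.9792·N(0.10) − 410·N(-0.06) = 420·0.9792·0.5398 − 410·0.4761 = 222.0003 − 195.2010 = 26.7993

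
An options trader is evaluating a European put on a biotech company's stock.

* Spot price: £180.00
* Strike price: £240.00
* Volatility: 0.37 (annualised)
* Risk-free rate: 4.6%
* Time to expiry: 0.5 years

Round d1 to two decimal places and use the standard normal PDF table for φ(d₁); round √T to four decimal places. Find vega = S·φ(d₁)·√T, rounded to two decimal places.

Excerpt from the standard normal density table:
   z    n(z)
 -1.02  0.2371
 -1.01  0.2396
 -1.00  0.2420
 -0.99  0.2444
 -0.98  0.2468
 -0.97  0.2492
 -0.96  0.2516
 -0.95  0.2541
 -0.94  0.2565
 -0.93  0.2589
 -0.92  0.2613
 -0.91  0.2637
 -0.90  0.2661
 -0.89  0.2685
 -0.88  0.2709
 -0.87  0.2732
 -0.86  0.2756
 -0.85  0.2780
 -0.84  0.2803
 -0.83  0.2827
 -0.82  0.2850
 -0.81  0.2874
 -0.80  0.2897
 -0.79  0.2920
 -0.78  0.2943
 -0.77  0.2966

34.48

σ√T = 0.37·√0.5 = 0.2616
d₁ = [ln(180/240) + (0.046 + ½·0.37²)·0.5] / (σ√T) = (-0.2877 + 0.0572) / 0.2616 = -0.8809 ⇒ -0.88
√T = √0.5 = 0.7071
φ(d₁) = φ(-0.88) = 0.2709
vega = S·φ(d₁)·√T = 180·0.2709·0.7071 = 34.4796
(The call has the same vega.)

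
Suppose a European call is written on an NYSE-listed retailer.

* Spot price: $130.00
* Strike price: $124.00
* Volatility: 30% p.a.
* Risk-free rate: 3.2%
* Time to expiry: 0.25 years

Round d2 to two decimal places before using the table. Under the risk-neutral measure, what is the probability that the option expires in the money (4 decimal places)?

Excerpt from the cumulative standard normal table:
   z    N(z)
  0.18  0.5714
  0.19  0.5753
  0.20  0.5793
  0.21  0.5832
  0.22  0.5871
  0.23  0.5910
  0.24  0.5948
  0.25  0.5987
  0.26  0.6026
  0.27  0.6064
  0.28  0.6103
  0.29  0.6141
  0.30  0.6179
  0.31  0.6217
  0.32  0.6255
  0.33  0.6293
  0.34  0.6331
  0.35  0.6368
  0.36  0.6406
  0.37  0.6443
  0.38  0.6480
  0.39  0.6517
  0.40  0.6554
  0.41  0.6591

σ√T = 0.3 × 0.5000 = 0.1500
ln(S/K) + (r + σ²/2)T = ln(130/124) + (0.032 + 0.3²/2)·0.25 = 0.0473 + 0.0192 = 0.0665
d₁ = 0.0665 / 0.1500 = 0.4434 → 0.44
d₂ = d₁ − σ√T = 0.4434 − 0.1500 = 0.2934 → 0.29
Pr(exercise) under Q = N(d₂) = 0.6141

0.6141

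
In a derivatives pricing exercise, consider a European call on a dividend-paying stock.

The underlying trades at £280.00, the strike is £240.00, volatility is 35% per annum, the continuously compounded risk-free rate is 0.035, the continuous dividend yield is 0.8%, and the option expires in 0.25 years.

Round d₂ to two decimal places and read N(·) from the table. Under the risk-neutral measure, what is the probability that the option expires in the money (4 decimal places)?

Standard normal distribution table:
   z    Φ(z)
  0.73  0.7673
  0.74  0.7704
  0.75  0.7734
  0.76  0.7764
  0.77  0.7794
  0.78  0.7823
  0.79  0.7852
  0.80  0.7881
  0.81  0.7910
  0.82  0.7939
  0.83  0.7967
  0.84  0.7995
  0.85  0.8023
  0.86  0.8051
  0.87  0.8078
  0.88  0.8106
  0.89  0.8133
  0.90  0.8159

0.7967

T = 0.25;  σ√T = 0.1750
d₁ = [ln(280/240) + (0.035 − 0.008 + 0.35²/2)·0.25] / 0.1750 = [0.1542 + 0.0221] / 0.1750 = 1.0069 which rounds to 1.01
d₂ = d₁ − σ√T = 1.0069 − 0.1750 = 0.8319 which rounds to 0.83
Risk-neutral Pr[S_T > K] = N(d₂) = N(0.83) = 0.7967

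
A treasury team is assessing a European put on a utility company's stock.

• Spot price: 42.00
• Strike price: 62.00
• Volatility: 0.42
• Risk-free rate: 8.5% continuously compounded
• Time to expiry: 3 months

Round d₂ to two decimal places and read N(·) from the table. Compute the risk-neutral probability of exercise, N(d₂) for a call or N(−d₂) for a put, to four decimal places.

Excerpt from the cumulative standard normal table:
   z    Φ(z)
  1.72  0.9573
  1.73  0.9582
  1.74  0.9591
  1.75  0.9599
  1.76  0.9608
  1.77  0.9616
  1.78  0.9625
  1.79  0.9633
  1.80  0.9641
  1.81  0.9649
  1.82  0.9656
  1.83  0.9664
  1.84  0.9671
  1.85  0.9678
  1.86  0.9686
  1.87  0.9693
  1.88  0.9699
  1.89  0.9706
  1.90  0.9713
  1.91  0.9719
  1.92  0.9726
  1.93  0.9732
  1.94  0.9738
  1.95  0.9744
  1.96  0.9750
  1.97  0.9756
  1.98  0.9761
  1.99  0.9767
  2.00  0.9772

0.9686

T = 0.25;  σ√T = 0.2100
d₁ = [ln(42/62) + (0.085 + ½·0.42²)·0.25] / (σ√T) = (-0.3895 + 0.0433) / 0.2100 = -1.6484 ≈ -1.65
d₂ = -1.6484 − 0.2100 = -1.8584 ≈ -1.86
Risk-neutral Pr[S_T < K] = N(−d₂) = N(1.86) = 0.9686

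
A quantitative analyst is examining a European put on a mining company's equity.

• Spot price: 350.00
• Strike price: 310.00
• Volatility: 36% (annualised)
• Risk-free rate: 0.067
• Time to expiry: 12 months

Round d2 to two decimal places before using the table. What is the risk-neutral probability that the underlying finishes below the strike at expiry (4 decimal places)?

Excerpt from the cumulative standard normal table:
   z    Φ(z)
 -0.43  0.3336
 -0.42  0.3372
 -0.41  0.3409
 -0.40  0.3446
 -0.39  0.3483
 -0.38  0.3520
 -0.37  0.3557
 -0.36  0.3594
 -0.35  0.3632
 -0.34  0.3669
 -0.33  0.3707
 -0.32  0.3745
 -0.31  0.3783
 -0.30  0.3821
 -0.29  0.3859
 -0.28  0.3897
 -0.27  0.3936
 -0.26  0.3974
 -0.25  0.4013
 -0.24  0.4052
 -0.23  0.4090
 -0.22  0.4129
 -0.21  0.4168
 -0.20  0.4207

0.3669

σ√T = 0.36 × 1.0000 = 0.3600
d₁ = [ln(350/310) + (0.067 + 0.36²/2)·1] / 0.3600 = [0.1214 + 0.1318] / 0.3600 = 0.7032 which rounds to 0.70
d₂ = d₁ − σ√T = 0.7032 − 0.3600 = 0.3432 which rounds to 0.34
Pr(exercise) under Q = N(−d₂) = N(-0.34) = 0.3669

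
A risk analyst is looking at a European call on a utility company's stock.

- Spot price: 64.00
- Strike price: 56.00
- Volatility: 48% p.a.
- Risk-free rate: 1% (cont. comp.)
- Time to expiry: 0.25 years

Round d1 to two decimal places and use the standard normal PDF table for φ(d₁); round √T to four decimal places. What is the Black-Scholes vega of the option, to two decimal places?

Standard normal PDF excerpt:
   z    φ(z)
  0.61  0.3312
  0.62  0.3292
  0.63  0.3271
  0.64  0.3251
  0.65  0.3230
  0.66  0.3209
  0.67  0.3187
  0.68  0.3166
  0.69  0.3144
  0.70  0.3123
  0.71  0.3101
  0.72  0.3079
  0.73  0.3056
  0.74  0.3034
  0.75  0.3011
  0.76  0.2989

10.06

T = 0.25;  σ√T = 0.2400
d₁ = [ln(64/56) + (0.01 + ½·0.48²)·0.25] / (σ√T) = (0.1335 + 0.0313) / 0.2400 = 0.6868 which rounds to 0.69
√T = √0.25 = 0.5000
φ(d₁) = φ(0.69) = 0.3144
vega = S·φ(d₁)·√T = 64·0.3144·0.5000 = 10.0608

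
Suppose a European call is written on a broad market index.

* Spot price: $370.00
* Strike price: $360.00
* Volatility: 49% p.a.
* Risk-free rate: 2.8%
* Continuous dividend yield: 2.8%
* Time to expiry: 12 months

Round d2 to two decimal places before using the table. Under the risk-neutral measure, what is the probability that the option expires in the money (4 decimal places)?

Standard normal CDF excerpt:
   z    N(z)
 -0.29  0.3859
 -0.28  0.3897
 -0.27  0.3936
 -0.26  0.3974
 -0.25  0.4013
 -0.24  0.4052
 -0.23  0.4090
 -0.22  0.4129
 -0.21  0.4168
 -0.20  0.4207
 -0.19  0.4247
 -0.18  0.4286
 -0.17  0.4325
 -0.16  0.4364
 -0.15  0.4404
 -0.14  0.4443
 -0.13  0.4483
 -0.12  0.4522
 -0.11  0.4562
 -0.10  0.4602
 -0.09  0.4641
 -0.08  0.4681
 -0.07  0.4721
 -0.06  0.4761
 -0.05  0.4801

0.4247

σ√T = 0.49 × 1.0000 = 0.4900
d₁ = [ln(370/360) + (0.028 − 0.028 + 0.49²/2)·1] / 0.4900 = [0.0274 + 0.1200] / 0.4900 = 0.3009 which rounds to 0.30
d₂ = d₁ − σ√T = 0.3009 − 0.4900 = -0.1891 which rounds to -0.19
Pr(exercise) under Q = N(d₂) = 0.4247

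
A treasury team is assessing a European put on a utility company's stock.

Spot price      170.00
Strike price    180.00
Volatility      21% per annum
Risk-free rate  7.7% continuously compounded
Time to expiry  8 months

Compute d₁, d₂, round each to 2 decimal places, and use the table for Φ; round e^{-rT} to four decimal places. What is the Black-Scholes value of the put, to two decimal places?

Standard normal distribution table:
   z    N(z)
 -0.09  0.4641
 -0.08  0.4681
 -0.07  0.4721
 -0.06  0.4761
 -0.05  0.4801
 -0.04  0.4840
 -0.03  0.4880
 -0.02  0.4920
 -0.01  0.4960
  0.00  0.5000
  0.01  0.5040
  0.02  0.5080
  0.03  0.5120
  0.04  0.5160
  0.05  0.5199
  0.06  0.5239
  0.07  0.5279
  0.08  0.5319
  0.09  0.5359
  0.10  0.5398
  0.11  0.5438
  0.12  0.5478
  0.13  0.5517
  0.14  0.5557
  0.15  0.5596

12.06

σ√T = 0.21·√0.6667 = 0.1715
d₁ = [ln(170/180) + (0.077 + 0.21²/2)·0.6667] / 0.1715 = [-0.0572 + 0.0660] / 0.1715 = 0.0518 ⇒ 0.05
d₂ = d₁ − σ√T = 0.0518 − 0.1715 = -0.1197 ⇒ -0.12
exp(−rT) = exp(−0.077·0.6667) = 0.9500
P = 180·0.9500·N(0.12) − 170·N(-0.05) = 180·0.9500·0.5478 − 170·0.4801 = 93.6738 − 81.6170 = 12.0568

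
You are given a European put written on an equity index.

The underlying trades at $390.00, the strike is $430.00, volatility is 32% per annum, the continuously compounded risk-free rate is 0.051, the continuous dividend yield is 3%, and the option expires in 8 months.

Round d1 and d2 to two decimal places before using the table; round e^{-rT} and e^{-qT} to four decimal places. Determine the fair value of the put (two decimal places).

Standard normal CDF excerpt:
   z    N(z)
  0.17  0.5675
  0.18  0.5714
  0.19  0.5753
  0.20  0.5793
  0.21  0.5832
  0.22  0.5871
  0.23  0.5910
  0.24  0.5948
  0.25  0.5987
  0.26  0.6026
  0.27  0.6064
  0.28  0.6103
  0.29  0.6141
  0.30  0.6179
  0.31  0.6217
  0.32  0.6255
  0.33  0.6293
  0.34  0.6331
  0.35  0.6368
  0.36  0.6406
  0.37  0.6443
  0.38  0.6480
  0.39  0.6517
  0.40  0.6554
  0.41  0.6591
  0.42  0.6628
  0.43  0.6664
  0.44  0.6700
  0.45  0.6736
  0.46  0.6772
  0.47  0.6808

σ√T = 0.32·√0.6667 = 0.2613
ln(S/K) + (r − q + σ²/2)T = ln(390/430) + (0.051 − 0.03 + 0.32²/2)·0.6667 = -0.0976 + 0.0481 = -0.0495
d₁ = -0.0495 / 0.2613 = -0.1895 which rounds to -0.19
d₂ = d₁ − σ√T = -0.1895 − 0.2613 = -0.4508 which rounds to -0.45
exp(−qT) = exp(−0.03·0.6667) = 0.9802;  exp(−rT) = exp(−0.051·0.6667) = 0.9666
P = 430·0.9666·N(0.45) − 390·0.9802·N(0.19) = 430·0.9666·0.6736 − 390·0.9802·0.5753 = 279.9738 − 219.9245 = 60.0492

$60.05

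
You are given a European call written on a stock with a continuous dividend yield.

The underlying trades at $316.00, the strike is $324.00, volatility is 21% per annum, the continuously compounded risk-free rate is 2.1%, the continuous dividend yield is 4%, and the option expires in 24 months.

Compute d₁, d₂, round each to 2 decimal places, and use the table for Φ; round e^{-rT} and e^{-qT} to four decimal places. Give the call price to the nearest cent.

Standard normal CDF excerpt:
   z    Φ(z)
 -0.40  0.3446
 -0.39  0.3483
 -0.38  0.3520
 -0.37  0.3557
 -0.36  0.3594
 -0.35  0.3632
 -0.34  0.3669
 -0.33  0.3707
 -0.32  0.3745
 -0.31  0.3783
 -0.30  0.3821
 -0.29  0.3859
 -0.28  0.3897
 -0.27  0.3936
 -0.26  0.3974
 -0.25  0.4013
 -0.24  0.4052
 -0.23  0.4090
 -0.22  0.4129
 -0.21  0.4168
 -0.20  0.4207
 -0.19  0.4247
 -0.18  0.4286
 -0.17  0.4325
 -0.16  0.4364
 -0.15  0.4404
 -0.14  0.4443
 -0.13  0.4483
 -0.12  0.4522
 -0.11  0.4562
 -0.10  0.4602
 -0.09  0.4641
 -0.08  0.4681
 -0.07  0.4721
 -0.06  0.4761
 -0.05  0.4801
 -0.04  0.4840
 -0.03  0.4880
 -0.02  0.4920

$27.22

T = 2;  σ√T = 0.2970
d₁ = [ln(316/324) + (0.021 − 0.04 + 0.21²/2)·2] / 0.2970 = [-0.0250 + 0.0061] / 0.2970 = -0.0636 ⇒ -0.06
d₂ = d₁ − σ√T = -0.0636 − 0.2970 = -0.3606 ⇒ -0.36
exp(−qT) = exp(−0.04·2) = 0.9231;  exp(−rT) = exp(−0.021·2) = 0.9589
N(d₁) = N(-0.06) = 0.4761;  N(d₂) = N(-0.36) = 0.3594
C = 316·0.9231·0.4761 − 324·0.9589·0.3594 = 138.8782 − 111.6597 = 27.2185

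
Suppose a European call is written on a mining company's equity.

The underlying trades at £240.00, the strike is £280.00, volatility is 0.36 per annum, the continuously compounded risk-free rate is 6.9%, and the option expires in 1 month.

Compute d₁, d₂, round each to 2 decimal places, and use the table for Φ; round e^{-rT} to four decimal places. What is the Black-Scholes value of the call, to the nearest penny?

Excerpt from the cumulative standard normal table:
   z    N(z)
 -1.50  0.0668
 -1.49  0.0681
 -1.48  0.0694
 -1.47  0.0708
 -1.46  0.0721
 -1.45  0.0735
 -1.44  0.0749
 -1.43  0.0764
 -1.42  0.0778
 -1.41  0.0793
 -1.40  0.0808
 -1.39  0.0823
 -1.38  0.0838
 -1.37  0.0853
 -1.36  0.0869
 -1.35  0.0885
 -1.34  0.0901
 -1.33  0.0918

£0.79

σ√T = 0.36·√0.08333 = 0.1039
ln(S/K) + (r + σ²/2)T = ln(240/280) + (0.069 + 0.36²/2)·0.08333 = -0.1542 + 0.0112 = -0.1430
d₁ = -0.1430 / 0.1039 = -1.3760 ⇒ -1.38
d₂ = d₁ − σ√T = -1.3760 − 0.1039 = -1.4799 ⇒ -1.48
exp(−rT) = exp(−0.069·0.08333) = 0.9943
N(d₁) = N(-1.38) = 0.0838;  N(d₂) = N(-1.48) = 0.0694
C = 240·0.0838 − 280·0.9943·0.0694 = 20.1120 − 19.3212 = 0.7908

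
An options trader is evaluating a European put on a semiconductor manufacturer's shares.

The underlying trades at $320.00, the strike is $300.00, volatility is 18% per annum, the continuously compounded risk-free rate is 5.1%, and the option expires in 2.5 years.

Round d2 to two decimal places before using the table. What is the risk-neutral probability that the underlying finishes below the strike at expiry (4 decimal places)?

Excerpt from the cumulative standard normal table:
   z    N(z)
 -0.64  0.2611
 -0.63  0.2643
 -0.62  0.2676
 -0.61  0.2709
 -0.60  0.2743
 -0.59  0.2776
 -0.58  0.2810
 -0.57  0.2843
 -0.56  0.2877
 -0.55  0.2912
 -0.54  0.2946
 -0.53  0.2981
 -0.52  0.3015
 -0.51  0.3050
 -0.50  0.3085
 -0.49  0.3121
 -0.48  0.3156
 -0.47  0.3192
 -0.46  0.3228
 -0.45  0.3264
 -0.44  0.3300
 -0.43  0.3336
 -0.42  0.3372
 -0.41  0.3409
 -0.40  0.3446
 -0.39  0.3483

T = 2.5;  σ√T = 0.2846
d₁ = [ln(320/300) + (0.051 + 0.18²/2)·2.5] / 0.2846 = [0.0645 + 0.1680] / 0.2846 = 0.8171 which rounds to 0.82
d₂ = d₁ − σ√T = 0.8171 − 0.2846 = 0.5325 which rounds to 0.53
Risk-neutral Pr[S_T < K] = N(−d₂) = N(-0.53) = 0.2981

0.2981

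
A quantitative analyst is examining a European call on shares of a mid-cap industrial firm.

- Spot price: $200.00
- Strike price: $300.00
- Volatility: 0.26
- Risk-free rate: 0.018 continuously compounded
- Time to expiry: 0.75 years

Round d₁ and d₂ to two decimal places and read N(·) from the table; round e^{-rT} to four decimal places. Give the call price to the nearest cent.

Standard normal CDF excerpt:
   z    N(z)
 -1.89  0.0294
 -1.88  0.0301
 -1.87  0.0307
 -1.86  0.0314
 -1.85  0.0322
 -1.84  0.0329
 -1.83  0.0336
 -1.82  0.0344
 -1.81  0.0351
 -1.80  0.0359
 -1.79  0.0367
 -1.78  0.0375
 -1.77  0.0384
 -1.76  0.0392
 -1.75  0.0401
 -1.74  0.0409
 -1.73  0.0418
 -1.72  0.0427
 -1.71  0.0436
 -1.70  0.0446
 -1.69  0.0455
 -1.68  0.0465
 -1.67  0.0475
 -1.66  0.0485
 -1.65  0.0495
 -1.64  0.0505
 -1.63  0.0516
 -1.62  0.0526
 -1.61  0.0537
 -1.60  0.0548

$0.79

σ√T = 0.26 × 0.8660 = 0.2252
d₁ = [ln(200/300) + (0.018 + 0.26²/2)·0.75] / 0.2252 = [-0.4055 + 0.0388] / 0.2252 = -1.6282 → -1.63
d₂ = d₁ − σ√T = -1.6282 − 0.2252 = -1.8534 → -1.85
e^(−rT) = e^(−0.018·0.75) = 0.9866
N(d₁) = N(-1.63) = 0.0516;  N(d₂) = N(-1.85) = 0.0322
C = 200·0.0516 − 300·0.9866·0.0322 = 10.3200 − 9.5306 = 0.7894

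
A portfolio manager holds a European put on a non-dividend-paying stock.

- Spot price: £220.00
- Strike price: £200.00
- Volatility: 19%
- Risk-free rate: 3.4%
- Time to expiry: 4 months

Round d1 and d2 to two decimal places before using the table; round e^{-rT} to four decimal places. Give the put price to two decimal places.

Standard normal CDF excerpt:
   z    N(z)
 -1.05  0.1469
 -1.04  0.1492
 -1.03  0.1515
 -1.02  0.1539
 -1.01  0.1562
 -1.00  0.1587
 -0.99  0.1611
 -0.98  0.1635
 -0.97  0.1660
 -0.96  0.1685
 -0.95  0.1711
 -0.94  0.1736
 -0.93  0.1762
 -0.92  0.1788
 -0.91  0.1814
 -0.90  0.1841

σ√T = 0.19·√0.3333 = 0.1097
d₁ = [ln(220/200) + (0.034 + 0.19²/2)·0.3333] / 0.1097 = [0.0953 + 0.0173] / 0.1097 = 1.0270 ⇒ 1.03
d₂ = d₁ − σ√T = 1.0270 − 0.1097 = 0.9173 ⇒ 0.92
e^(−rT) = e^(−0.034·0.3333) = 0.9887
P = 200·0.9887·N(-0.92) − 220·N(-1.03) = 200·0.9887·0.1788 − 220·0.1515 = 35.3559 − 33.3300 = 2.0259

£2.03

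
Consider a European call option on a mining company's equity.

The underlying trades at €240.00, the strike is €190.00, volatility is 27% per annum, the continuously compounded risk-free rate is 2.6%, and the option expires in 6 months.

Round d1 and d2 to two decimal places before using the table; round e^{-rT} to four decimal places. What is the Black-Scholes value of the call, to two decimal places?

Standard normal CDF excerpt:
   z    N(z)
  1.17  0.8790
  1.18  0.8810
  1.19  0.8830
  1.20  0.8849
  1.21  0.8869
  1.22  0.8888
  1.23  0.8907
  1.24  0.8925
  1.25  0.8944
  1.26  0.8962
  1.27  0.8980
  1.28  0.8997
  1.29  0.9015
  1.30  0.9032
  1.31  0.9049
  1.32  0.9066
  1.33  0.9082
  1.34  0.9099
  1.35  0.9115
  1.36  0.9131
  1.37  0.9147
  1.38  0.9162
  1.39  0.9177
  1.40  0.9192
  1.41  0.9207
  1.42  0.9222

€54.29

T = 0.5;  σ√T = 0.1909
d₁ = [ln(240/190) + (0.026 + 0.27²/2)·0.5] / 0.1909 = [0.2336 + 0.0312] / 0.1909 = 1.3872 ⇒ 1.39
d₂ = d₁ − σ√T = 1.3872 − 0.1909 = 1.1963 ⇒ 1.20
exp(−rT) = exp(−0.026·0.5) = 0.9871
N(d₁) = N(1.39) = 0.9177;  N(d₂) = N(1.20) = 0.8849
C = 240·0.9177 − 190·0.9871·0.8849 = 220.2480 − 165.9621 = 54.2859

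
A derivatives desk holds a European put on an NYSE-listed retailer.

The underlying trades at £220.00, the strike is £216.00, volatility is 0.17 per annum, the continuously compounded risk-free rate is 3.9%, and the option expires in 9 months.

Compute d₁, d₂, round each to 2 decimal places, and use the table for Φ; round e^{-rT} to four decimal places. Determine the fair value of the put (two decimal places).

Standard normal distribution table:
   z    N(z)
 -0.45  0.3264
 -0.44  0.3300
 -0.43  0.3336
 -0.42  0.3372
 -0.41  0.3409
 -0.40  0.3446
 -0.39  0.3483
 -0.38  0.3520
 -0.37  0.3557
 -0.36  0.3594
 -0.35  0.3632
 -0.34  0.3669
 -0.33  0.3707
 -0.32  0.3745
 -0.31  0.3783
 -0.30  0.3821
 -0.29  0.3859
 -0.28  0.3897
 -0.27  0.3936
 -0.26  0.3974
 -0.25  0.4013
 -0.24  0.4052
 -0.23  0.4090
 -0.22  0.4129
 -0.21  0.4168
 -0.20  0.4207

£8.37

T = 0.75;  σ√T = 0.1472
d₁ = [ln(220/216) + (0.039 + 0.17²/2)·0.75] / 0.1472 = [0.0183 + 0.0401] / 0.1472 = 0.3969 which rounds to 0.40
d₂ = d₁ − σ√T = 0.3969 − 0.1472 = 0.2497 which rounds to 0.25
exp(−rT) = exp(−0.039·0.75) = 0.9712
N(−d₂) = N(-0.25) = 0.4013;  N(−d₁) = N(-0.40) = 0.3446
P = 216·0.9712·0.4013 − 220·0.3446 = 84.1844 − 75.8120 = 8.3724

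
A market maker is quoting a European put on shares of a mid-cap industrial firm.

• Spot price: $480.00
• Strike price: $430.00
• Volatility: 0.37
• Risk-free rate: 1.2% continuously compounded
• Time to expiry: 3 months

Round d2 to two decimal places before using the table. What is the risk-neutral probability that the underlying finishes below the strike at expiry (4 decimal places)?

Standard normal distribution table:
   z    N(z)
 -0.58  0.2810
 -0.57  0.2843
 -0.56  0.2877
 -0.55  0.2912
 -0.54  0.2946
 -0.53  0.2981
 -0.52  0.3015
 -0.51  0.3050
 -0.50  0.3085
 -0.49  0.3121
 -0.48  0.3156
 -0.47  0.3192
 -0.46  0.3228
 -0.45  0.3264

σ√T = 0.37·√0.25 = 0.1850
d₁ = [ln(480/430) + (0.012 + 0.37²/2)·0.25] / 0.1850 = [0.1100 + 0.0201] / 0.1850 = 0.7033 ≈ 0.70
d₂ = d₁ − σ√T = 0.7033 − 0.1850 = 0.5183 ≈ 0.52
Risk-neutral Pr[S_T < K] = N(−d₂) = N(-0.52) = 0.3015

0.3015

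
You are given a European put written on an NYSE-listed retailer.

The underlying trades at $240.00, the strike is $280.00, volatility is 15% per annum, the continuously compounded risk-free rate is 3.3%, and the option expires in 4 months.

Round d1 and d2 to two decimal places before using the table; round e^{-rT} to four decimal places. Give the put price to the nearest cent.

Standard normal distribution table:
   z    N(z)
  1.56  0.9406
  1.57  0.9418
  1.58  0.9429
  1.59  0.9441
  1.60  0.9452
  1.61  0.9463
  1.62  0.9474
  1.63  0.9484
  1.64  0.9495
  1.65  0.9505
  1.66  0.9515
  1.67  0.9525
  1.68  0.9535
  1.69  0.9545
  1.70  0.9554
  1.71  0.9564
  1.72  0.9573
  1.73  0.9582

$37.48

σ√T = 0.15·√0.3333 = 0.0866
d₁ = [ln(240/280) + (0.033 + ½·0.15²)·0.3333] / (σ√T) = (-0.1542 + 0.0147) / 0.0866 = -1.6097 which rounds to -1.61
d₂ = -1.6097 − 0.0866 = -1.6963 which rounds to -1.70
exp(−rT) = exp(−0.033·0.3333) = 0.9891
N(−d₂) = N(1.70) = 0.9554;  N(−d₁) = N(1.61) = 0.9463
P = 280·0.9891·0.9554 − 240·0.9463 = 264.5961 − 227.1120 = 37.4841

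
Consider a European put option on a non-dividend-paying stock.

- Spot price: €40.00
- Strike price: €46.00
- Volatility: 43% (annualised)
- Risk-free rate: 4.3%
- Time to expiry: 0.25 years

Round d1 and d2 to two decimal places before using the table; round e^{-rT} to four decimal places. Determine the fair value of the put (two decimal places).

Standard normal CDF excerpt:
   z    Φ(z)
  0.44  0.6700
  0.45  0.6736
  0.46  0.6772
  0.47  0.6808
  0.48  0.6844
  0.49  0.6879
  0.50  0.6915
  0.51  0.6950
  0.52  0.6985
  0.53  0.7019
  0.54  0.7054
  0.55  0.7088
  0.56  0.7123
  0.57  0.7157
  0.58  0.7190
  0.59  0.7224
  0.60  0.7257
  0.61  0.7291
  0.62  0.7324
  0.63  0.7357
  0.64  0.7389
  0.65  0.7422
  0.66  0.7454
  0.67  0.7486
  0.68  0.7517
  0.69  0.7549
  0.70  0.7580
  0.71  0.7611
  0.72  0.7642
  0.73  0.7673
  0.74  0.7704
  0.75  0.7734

€7.12

T = 0.25;  σ√T = 0.2150
d₁ = [ln(40/46) + (0.043 + 0.43²/2)·0.25] / 0.2150 = [-0.1398 + 0.0339] / 0.2150 = -0.4926 → -0.49
d₂ = d₁ − σ√T = -0.4926 − 0.2150 = -0.7076 → -0.71
exp(−rT) = exp(−0.043·0.25) = 0.9893
N(−d₂) = N(0.71) = 0.7611;  N(−d₁) = N(0.49) = 0.6879
P = 46·0.9893·0.7611 − 40·0.6879 = 34.6360 − 27.5160 = 7.1200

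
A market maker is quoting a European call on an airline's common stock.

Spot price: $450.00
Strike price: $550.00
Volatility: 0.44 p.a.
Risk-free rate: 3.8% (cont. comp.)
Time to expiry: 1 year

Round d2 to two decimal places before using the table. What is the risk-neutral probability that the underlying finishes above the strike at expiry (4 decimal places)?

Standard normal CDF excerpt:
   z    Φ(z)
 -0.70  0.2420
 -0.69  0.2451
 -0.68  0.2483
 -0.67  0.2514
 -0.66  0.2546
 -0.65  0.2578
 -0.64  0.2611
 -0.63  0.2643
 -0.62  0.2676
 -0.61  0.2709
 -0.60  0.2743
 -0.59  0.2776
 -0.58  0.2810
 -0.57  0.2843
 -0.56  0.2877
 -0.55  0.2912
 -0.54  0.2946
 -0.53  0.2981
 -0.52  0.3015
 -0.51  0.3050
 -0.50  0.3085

T = 1;  σ√T = 0.4400
d₁ = [ln(450/550) + (0.038 + ½·0.44²)·1] / (σ√T) = (-0.2007 + 0.1348) / 0.4400 = -0.1497 ⇒ -0.15
d₂ = -0.1497 − 0.4400 = -0.5897 ⇒ -0.59
Risk-neutral Pr[S_T > K] = N(d₂) = N(-0.59) = 0.2776

0.2776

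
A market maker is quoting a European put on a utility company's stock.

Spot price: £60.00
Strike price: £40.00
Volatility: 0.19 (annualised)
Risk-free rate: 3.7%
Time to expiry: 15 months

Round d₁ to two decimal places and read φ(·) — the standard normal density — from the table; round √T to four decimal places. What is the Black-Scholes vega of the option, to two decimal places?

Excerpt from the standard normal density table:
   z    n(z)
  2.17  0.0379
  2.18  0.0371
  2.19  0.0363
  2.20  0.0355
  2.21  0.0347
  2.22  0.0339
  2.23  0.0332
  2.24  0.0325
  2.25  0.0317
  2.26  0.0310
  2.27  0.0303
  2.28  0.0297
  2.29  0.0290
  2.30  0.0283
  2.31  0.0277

2.23

T = 1.25;  σ√T = 0.2124
d₁ = [ln(60/40) + (0.037 + 0.19²/2)·1.25] / 0.2124 = [0.4055 + 0.0688] / 0.2124 = 2.2327 ⇒ 2.23
√T = √1.25 = 1.1180
φ(d₁) = φ(2.23) = 0.0332
vega = S·φ(d₁)·√T = 60·0.0332·1.1180 = 2.2271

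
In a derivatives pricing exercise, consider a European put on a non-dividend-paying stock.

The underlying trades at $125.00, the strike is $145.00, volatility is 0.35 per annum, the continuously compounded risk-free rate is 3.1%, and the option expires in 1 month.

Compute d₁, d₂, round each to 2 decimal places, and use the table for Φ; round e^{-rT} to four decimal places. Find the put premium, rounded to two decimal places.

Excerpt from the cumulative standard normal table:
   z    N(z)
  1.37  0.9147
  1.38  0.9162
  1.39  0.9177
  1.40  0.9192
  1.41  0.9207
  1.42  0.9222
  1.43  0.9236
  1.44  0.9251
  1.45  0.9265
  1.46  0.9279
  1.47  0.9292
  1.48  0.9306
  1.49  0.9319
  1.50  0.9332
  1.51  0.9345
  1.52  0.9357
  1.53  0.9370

$20.06

σ√T = 0.35·√0.08333 = 0.1010
d₁ = [ln(125/145) + (0.031 + 0.35²/2)·0.08333] / 0.1010 = [-0.1484 + 0.0077] / 0.1010 = -1.3929 ⇒ -1.39
d₂ = d₁ − σ√T = -1.3929 − 0.1010 = -1.4939 ⇒ -1.49
exp(−rT) = exp(−0.031·0.08333) = 0.9974
N(−d₂) = N(1.49) = 0.9319;  N(−d₁) = N(1.39) = 0.9177
P = 145·0.9974·0.9319 − 125·0.9177 = 134.7742 − 114.7125 = 20.0617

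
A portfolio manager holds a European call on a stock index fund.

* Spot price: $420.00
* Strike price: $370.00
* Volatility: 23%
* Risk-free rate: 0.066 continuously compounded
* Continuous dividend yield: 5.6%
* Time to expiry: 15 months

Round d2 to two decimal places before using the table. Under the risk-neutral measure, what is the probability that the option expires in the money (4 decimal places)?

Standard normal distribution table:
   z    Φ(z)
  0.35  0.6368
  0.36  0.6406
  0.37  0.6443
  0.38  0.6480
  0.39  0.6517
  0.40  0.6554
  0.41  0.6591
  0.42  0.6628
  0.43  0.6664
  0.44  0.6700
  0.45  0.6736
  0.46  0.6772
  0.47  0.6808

T = 1.25;  σ√T = 0.2571
d₁ = [ln(420/370) + (0.066 − 0.056 + ½·0.23²)·1.25] / (σ√T) = (0.1268 + 0.0456) / 0.2571 = 0.6701 ⇒ 0.67
d₂ = 0.6701 − 0.2571 = 0.4130 ⇒ 0.41
Risk-neutral Pr[S_T > K] = N(d₂) = N(0.41) = 0.6591

0.6591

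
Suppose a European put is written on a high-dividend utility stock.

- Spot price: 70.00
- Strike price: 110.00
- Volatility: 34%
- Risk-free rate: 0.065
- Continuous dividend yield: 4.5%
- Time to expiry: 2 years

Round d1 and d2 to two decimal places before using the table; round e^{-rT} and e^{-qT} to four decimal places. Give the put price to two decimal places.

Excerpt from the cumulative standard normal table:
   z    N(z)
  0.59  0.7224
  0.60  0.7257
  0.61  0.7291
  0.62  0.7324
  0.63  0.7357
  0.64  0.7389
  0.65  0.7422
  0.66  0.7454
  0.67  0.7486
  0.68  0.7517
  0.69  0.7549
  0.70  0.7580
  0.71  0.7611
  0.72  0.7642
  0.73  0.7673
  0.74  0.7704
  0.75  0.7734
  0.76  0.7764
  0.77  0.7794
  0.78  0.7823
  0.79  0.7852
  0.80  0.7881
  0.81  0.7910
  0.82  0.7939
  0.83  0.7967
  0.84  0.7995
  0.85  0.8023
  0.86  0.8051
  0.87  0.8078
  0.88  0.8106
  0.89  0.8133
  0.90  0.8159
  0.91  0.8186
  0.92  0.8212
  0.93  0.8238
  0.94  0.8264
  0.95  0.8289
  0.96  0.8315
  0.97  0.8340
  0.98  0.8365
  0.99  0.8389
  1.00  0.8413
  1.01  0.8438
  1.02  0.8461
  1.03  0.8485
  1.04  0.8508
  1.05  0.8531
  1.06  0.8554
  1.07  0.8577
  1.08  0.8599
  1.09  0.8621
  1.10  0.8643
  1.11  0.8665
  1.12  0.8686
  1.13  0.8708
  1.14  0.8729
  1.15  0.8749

36.63

σ√T = 0.34·√2 = 0.4808
ln(S/K) + (r − q + σ²/2)T = ln(70/110) + (0.065 − 0.045 + 0.34²/2)·2 = -0.4520 + 0.1556 = -0.2964
d₁ = -0.2964 / 0.4808 = -0.6164 → -0.62
d₂ = d₁ − σ√T = -0.6164 − 0.4808 = -1.0972 → -1.10
exp(−qT) = exp(−0.045·2) = 0.9139;  exp(−rT) = exp(−0.065·2) = 0.8781
P = 110·0.8781·N(1.10) − 70·0.9139·N(0.62) = 110·0.8781·0.8643 − 70·0.9139·0.7324 = 83.4836 − 46.8538 = 36.6298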